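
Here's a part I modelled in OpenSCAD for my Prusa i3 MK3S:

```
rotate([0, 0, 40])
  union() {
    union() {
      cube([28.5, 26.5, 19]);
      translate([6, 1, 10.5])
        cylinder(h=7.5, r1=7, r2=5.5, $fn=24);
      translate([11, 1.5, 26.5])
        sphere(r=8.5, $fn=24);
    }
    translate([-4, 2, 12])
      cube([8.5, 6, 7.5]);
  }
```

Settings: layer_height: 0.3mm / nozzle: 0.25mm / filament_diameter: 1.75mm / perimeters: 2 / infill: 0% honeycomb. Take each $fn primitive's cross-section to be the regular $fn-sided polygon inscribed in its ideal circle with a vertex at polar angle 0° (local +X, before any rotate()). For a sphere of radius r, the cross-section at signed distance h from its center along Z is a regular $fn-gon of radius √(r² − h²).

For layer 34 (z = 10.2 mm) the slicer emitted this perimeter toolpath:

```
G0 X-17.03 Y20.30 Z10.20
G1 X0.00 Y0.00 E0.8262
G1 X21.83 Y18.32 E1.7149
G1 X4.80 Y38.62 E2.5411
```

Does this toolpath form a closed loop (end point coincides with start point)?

no

Start point (G0): (-17.03, 20.30). End point (last G1): the path does not return to the start — open.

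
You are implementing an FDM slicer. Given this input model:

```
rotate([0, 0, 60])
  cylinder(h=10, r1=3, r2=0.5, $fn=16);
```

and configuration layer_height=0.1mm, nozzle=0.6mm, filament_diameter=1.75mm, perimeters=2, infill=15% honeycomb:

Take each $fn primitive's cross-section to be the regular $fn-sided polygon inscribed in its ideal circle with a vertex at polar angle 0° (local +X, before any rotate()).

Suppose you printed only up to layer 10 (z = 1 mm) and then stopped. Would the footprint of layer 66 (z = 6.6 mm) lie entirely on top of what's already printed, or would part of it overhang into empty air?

entirely on top

Compare the two slices. At z = 1: the cone (r1=3→r2=0.5) has section circumradius 2.750 here — a regular 16-gon (area = (16/2)·2.750²·sin(360°/16) = 23.15 mm²); (rotated 60° about Z; rotation is an isometry so areas/perimeters/island counts are preserved). At z = 6.6: the cone (r1=3→r2=0.5) has section circumradius 1.350 here — a regular 16-gon (area = (16/2)·1.350²·sin(360°/16) = 5.58 mm²); (rotated 60° about Z; rotation is an isometry so areas/perimeters/island counts are preserved). Checking containment: the cross-section at z = 6.6 is a subset of the cross-section at z = 1.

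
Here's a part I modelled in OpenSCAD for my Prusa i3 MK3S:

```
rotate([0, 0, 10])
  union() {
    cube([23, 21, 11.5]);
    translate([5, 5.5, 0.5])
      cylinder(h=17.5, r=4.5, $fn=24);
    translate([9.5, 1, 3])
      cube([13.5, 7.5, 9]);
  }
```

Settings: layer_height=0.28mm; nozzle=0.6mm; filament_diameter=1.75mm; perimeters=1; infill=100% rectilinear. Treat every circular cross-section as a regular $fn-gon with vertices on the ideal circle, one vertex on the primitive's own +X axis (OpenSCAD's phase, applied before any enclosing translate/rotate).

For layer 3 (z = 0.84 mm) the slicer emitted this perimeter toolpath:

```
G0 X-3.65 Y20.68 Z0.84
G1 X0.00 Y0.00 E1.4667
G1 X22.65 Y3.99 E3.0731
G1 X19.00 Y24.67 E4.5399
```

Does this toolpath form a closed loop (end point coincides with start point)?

Start point (G0): (-3.65, 20.68). End point (last G1): the path does not return to the start — open.

no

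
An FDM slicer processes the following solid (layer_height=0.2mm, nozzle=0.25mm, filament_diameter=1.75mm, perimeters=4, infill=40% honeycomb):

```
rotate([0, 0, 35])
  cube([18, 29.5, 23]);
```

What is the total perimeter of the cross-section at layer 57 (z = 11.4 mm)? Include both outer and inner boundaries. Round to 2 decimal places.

At z = 11.4 mm: the cube (footprint 18×29.5) is included at this height (perimeter 95.00 mm); (whole slice rotated 35° about Z — lengths, areas and connectivity unchanged). Overall, the cross-section is a single solid region. Total boundary length (outer) = 95.00 mm.

95.00 mm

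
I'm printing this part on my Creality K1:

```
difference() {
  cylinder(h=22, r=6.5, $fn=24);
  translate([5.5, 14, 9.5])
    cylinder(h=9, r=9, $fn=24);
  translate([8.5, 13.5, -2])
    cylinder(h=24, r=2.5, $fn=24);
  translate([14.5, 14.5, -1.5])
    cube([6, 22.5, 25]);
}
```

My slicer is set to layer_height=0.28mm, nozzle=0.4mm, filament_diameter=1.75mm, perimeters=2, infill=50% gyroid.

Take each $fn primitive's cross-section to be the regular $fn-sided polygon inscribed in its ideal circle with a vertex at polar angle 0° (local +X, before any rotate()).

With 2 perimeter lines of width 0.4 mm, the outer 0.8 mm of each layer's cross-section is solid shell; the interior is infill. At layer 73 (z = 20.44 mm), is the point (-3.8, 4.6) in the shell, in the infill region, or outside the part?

shell

At z = 20.44 mm: the r=6.5 cylinder contributes a regular 24-gon of circumradius 6.5; the cylinder at (5.5, 14) is absent (z outside [9.5, 18.5]); the r=2.5 cylinder at (8.5, 13.5) gives a regular 24-gon of circumradius 2.5 (constant along its height); the 6×22.5 cube at (14.5, 14.5) contributes its full rectangle; After the difference (first − rest): starting from the r=6.5 cylinder, the r=2.5 cylinder at (8.5, 13.5) misses the remaining region (no effect); the 6×22.5 cube at (14.5, 14.5) misses the remaining region (no effect) — 1 connected region. Overall, the cross-section is a single solid region. The nearest boundary edge runs (-4.60, 4.60)→(-3.25, 5.63); distance from the point to it = 0.48 mm. The point is inside the cross-section, 0.48 mm from the nearest boundary — within the 0.8 mm shell band (2 × 0.4).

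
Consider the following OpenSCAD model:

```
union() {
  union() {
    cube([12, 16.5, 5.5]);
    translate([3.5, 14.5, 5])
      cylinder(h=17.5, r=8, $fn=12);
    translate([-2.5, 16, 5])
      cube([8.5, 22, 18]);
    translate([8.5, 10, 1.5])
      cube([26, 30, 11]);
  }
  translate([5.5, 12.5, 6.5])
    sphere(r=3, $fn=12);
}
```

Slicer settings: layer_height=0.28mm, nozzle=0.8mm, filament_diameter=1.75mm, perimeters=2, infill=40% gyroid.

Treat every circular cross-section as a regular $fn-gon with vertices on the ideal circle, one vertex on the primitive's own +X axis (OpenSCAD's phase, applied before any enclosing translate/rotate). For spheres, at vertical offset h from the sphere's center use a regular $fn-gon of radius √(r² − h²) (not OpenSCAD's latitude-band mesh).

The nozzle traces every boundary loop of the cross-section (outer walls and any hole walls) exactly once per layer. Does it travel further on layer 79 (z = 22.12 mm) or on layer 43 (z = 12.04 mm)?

layer 43 (z = 12.04 mm)

Layer 79 (z = 22.12): the cube is absent (z outside [0, 5.5]); the r=8 cylinder at (3.5, 14.5) gives a regular 12-gon of circumradius 8 (constant along its height) (perimeter = 2·12·8.000·sin(180°/12) = 49.69 mm); the 8.5×22 cube at (-2.5, 16) contributes its full rectangle (perimeter 61.00 mm); the cube at (8.5, 10) is not intersected at this z (z outside [1.5, 12.5]); Merging all regions: the regions partially overlap (shared area 48.13 mm²), so the edge portions inside another operand are dropped and the merged outline is re-measured after clipping — boundary = 83.38 mm; the sphere at (5.5, 12.5) is absent (|z−center|=15.620 > r=3); Taking the union: only that combined region is present, so the union is just that shape — boundary = 83.38 mm. So its perimeter = 83.38 mm. Layer 43 (z = 12.04): the cube does not reach this height (z outside [0, 5.5]); the r=8 cylinder at (3.5, 14.5) contributes a regular 12-gon of circumradius 8 (perimeter = 2·12·8.000·sin(180°/12) = 49.69 mm); the 8.5×22 cube at (-2.5, 16) contributes its full rectangle (perimeter 61.00 mm); the cube at (8.5, 10) (footprint 26×30) is included at this height (perimeter 112.00 mm); Combining (union): the regions partially overlap (shared area 70.54 mm²), so the edge portions inside another operand are dropped and the merged outline is re-measured after clipping — boundary = 171.80 mm; the sphere at (5.5, 12.5) is not intersected at this z (|z−center|=5.540 > r=3); Merging all regions: only the result so far is present, so the union is just that shape — boundary = 171.80 mm. So its perimeter = 171.80 mm. Layer 43 is larger (171.80 vs 83.38 mm).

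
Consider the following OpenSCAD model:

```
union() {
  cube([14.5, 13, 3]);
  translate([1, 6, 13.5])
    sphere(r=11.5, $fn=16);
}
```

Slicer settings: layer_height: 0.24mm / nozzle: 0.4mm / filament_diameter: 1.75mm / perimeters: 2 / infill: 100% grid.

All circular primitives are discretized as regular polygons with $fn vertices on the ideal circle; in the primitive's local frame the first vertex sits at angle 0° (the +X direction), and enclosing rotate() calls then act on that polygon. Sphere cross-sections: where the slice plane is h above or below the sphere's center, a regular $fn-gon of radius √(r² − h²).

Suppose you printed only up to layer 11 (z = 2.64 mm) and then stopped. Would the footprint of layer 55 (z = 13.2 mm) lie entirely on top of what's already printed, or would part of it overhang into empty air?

part overhangs

Compare the two slices. At z = 2.64: the cube is present — its section is the full 14.5×13 rectangle (area 188.50 mm²); the r=11.5 sphere at (1, 6) contributes a regular 16-gon of circumradius √(11.5²−10.86²) = 3.783 (area = (16/2)·3.783²·sin(360°/16) = 43.81 mm²); Merging all regions: the regions partially overlap — summed areas 232.31 mm² minus the doubly-counted overlap 29.27 mm² gives 203.04 mm² — area = 203.04 mm². At z = 13.2: the cube is not intersected at this z (z outside [0, 3]); the r=11.5 sphere at (1, 6) slices to a regular 16-gon of circumradius 11.496 (√(r²−h²) with h=0.3 from center) (area = (16/2)·11.496²·sin(360°/16) = 404.60 mm²); Merging all regions: only the r=11.5 sphere at (1, 6) is present, so the union is just that shape — area = 404.60 mm². Checking containment: at z = 13.2 the cross-section extends beyond the z = 2.64 cross-section by about 238.26 mm².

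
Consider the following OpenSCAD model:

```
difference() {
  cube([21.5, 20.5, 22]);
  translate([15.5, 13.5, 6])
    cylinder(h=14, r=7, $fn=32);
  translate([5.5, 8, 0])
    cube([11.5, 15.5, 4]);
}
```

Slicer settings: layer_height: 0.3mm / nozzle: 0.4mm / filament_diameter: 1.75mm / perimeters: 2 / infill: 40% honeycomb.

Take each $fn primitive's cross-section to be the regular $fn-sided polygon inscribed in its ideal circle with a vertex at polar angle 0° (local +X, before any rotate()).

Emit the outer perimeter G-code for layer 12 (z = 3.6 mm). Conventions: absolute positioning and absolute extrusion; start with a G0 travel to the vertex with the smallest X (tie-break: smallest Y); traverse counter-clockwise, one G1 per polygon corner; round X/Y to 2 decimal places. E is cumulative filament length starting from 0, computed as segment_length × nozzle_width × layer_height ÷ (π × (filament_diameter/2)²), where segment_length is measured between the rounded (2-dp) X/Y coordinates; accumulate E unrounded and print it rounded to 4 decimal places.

G0 X0.00 Y0.00 Z3.60
G1 X21.50 Y0.00 E1.0726
G1 X21.50 Y20.50 E2.0954
G1 X17.00 Y20.50 E2.3199
G1 X17.00 Y8.00 E2.9435
G1 X5.50 Y8.00 E3.5173
G1 X5.50 Y20.50 E4.1409
G1 X0.00 Y20.50 E4.4153
G1 X0.00 Y0.00 E5.4380

At z = 3.6 mm: the cube (footprint 21.5×20.5) is included at this height; the cylinder at (15.5, 13.5) is not intersected at this z (z outside [6, 20]); the 11.5×15.5 cube at (5.5, 8) contributes its full rectangle; Taking the first minus the rest: starting from the 21.5×20.5 cube, the 11.5×15.5 cube at (5.5, 8) partially overlaps it — only the 143.75 mm² overlap (of its 178.25 mm²) is removed, clipping the outline — 1 connected region. The outline is a single polygon with 8 vertices. Extrusion per mm of travel: 0.4 × 0.3 / (π × 0.875²) = 0.049890. Accumulating E over each segment gives final E = 5.4380.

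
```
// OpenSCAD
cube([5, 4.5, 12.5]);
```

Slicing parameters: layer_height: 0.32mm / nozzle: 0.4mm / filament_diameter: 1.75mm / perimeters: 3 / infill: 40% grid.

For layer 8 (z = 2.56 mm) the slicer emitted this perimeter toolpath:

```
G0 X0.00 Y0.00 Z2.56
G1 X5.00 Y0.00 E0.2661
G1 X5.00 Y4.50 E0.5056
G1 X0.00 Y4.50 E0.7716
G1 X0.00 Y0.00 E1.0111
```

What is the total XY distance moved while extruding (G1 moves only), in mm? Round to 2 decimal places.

Sum the Euclidean lengths of each G1 segment: total = 19.00 mm.

19.00 mm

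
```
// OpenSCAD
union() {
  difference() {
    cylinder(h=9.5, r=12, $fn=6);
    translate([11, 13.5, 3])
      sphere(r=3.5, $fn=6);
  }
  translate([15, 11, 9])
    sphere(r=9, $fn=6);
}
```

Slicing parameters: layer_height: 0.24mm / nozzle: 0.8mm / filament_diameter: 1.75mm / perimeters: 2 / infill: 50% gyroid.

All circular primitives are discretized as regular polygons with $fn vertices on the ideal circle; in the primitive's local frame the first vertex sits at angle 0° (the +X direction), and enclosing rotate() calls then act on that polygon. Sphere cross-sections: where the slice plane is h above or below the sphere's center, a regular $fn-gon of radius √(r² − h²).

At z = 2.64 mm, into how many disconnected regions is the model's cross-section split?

2

At z = 2.64 mm: the r=12 cylinder contributes a regular 6-gon of circumradius 12; the r=3.5 sphere at (11, 13.5) slices to a regular 6-gon of circumradius 3.481 (√(r²−h²) with h=0.36 from center); Subtracting the remaining from the first: starting from the r=12 cylinder, the r=3.5 sphere at (11, 13.5) misses the remaining region (no effect) — 1 connected region; the r=9 sphere at (15, 11) slices to a regular 6-gon of circumradius 6.368 (√(r²−h²) with h=6.36 from center); Merging all regions: the 2 present regions are separate (no shared area or edge), so areas and boundary lengths simply add and each stays a separate island — 2 connected regions. The result has 2 disconnected regions.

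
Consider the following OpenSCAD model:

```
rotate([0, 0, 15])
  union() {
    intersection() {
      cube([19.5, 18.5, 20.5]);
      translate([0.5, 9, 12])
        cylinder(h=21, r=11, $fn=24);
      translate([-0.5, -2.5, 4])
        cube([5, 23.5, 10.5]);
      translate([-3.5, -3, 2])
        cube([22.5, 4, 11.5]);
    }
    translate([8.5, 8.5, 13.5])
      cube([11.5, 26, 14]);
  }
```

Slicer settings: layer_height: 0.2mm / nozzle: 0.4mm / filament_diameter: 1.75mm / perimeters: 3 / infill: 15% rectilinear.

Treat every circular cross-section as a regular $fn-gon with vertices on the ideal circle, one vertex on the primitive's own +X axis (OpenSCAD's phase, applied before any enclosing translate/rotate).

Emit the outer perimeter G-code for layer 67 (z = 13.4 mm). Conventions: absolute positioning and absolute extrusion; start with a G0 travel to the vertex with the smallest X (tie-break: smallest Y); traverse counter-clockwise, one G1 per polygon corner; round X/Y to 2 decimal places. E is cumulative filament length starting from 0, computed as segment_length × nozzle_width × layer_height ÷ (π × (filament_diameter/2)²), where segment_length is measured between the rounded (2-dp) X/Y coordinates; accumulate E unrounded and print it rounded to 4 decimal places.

At z = 13.4 mm: the cube is present — its section is the full 19.5×18.5 rectangle; the r=11 cylinder at (0.5, 9) gives a regular 24-gon of circumradius 11 (constant along its height); the 5×23.5 cube at (-0.5, -2.5) contributes its full rectangle; the 22.5×4 cube at (-3.5, -3) contributes its full rectangle; After intersecting: the r=11 cylinder at (0.5, 9) partially overlaps the 19.5×18.5 cube; clipping to the common part keeps 183.69 mm²; the 5×23.5 cube at (-0.5, -2.5) partially overlaps the running intersection; clipping to the common part keeps 83.25 mm²; the 22.5×4 cube at (-3.5, -3) partially overlaps the running intersection; clipping to the common part keeps 4.50 mm² — 1 connected region; the cube at (8.5, 8.5) is absent (z outside [13.5, 27.5]); Combining (union): only that combined region is present, so the union is just that shape — 1 connected region; (rotated 15° about Z; rotation is an isometry so areas/perimeters/island counts are preserved). The outline is a single polygon with 4 vertices. Extrusion per mm of travel: 0.4 × 0.2 / (π × 0.875²) = 0.033260. Accumulating E over each segment gives final E = 0.3663.

G0 X-0.26 Y0.97 Z13.40
G1 X0.00 Y0.00 E0.0334
G1 X4.35 Y1.16 E0.1831
G1 X4.09 Y2.13 E0.2165
G1 X-0.26 Y0.97 E0.3663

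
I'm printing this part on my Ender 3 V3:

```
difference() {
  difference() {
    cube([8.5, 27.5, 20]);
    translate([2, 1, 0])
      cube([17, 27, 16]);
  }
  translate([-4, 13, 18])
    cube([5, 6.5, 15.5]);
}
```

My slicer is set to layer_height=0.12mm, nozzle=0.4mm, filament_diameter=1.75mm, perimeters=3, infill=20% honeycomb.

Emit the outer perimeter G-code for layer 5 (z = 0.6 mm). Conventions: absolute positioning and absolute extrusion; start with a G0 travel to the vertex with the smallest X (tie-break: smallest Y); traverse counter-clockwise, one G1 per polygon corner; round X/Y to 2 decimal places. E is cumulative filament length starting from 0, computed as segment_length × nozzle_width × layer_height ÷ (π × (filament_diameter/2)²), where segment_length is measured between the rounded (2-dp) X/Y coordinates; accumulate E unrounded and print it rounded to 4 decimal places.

G0 X0.00 Y0.00 Z0.60
G1 X8.50 Y0.00 E0.1696
G1 X8.50 Y1.00 E0.1896
G1 X2.00 Y1.00 E0.3193
G1 X2.00 Y27.50 E0.8481
G1 X0.00 Y27.50 E0.8880
G1 X0.00 Y0.00 E1.4368

At z = 0.6 mm: the cube is present — its section is the full 8.5×27.5 rectangle; the cube at (2, 1) (footprint 17×27) is included at this height; Subtracting the remaining from the first: starting from the 8.5×27.5 cube, the 17×27 cube at (2, 1) partially overlaps it — only the 172.25 mm² overlap (of its 459.00 mm²) is removed, clipping the outline — 1 connected region; the cube at (-4, 13) does not reach this height (z outside [18, 33.5]); After the difference (first − rest): none of the subtracted shapes is present at this height, so the result so far is unchanged — 1 connected region. The outline is a single polygon with 6 vertices. Extrusion per mm of travel: 0.4 × 0.12 / (π × 0.875²) = 0.019956. Accumulating E over each segment gives final E = 1.4368.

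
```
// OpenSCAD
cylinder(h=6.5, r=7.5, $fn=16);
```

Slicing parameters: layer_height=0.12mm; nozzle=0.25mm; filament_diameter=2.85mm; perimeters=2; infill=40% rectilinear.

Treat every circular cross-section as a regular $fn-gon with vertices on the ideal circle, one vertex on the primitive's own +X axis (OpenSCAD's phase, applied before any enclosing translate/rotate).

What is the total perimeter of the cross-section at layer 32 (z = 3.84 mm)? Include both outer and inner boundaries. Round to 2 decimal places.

46.82 mm

At z = 3.84 mm: the r=7.5 cylinder contributes a regular 16-gon of circumradius 7.5 (perimeter = 2·16·7.500·sin(180°/16) = 46.82 mm). Overall, the cross-section is a single solid region. Total boundary length (outer) = 46.82 mm.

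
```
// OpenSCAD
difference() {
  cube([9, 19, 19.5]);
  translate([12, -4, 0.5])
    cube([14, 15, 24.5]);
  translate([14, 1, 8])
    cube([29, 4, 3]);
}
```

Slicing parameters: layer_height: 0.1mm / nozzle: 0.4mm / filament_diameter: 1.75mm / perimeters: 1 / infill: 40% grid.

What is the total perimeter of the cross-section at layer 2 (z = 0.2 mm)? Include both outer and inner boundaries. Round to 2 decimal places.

56.00 mm

At z = 0.2 mm: the cube is present — its section is the full 9×19 rectangle (perimeter 56.00 mm); the cube at (12, -4) does not reach this height (z outside [0.5, 25]); the cube at (14, 1) is not intersected at this z (z outside [8, 11]); Taking the first minus the rest: none of the subtracted shapes is present at this height, so the 9×19 cube is unchanged — boundary = 56.00 mm. Overall, the cross-section is a single solid region. Total boundary length (outer) = 56.00 mm.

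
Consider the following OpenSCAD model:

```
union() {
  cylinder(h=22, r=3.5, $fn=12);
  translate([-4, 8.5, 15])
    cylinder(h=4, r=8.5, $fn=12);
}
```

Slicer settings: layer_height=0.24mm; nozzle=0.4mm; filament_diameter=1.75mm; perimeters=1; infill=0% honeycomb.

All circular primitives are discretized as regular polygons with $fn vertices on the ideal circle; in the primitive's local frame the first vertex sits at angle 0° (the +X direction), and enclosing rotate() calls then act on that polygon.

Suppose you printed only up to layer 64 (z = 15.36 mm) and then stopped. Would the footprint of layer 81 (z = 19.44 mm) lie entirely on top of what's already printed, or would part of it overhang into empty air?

entirely on top

Compare the two slices. At z = 15.36: the cylinder: section is a regular 12-gon, circumradius r=3.5 (area = (12/2)·3.500²·sin(360°/12) = 36.75 mm²); the cylinder at (-4, 8.5): section is a regular 12-gon, circumradius r=8.5 (area = (12/2)·8.500²·sin(360°/12) = 216.75 mm²); Merging all regions: the regions partially overlap — summed areas 253.50 mm² minus the doubly-counted overlap 9.72 mm² gives 243.78 mm² — area = 243.78 mm². At z = 19.44: the cylinder: section is a regular 12-gon, circumradius r=3.5 (area = (12/2)·3.500²·sin(360°/12) = 36.75 mm²); the cylinder at (-4, 8.5) does not reach this height (z outside [15, 19]); Combining (union): only the r=3.5 cylinder is present, so the union is just that shape — area = 36.75 mm². Checking containment: the cross-section at z = 19.44 is a subset of the cross-section at z = 15.36.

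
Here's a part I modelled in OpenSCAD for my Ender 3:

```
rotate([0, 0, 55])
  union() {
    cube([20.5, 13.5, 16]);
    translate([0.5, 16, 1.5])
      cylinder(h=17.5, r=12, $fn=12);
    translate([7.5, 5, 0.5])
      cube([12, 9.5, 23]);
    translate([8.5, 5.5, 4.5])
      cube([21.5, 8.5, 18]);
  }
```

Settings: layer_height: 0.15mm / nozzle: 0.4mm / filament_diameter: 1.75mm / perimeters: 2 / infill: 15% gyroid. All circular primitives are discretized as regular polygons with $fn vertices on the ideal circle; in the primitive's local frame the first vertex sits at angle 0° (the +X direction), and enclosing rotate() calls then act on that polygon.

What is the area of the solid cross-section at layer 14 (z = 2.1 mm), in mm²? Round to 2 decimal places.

At z = 2.1 mm: the 20.5×13.5 cube contributes its full rectangle (area 276.75 mm²); the r=12 cylinder at (0.5, 16) contributes a regular 12-gon of circumradius 12 (area = (12/2)·12.000²·sin(360°/12) = 432.00 mm²); the cube at (7.5, 5) is present — its section is the full 12×9.5 rectangle (area 114.00 mm²); the cube at (8.5, 5.5) is absent (z outside [4.5, 22.5]); Merging all regions: the regions partially overlap — summed areas 822.75 mm² minus the doubly-counted overlap 190.02 mm² gives 632.73 mm² — area = 632.73 mm²; (rotated 55° about Z; rotation is an isometry so areas/perimeters/island counts are preserved). Overall, the cross-section is a single solid region. Net area = 632.73 mm².

632.73 mm²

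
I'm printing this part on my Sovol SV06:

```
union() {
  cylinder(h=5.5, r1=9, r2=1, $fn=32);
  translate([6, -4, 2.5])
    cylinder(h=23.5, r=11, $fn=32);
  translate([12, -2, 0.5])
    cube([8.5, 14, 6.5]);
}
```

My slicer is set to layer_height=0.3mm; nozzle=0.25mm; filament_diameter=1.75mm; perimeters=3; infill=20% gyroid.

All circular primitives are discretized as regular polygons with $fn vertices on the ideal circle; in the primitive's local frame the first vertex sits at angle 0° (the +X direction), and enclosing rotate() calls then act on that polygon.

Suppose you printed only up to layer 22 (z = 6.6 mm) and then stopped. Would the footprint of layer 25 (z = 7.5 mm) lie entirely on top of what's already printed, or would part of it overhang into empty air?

Compare the two slices. At z = 6.6: the cone is not intersected at this z (z outside [0, 5.5]); the r=11 cylinder at (6, -4) gives a regular 32-gon of circumradius 11 (constant along its height) (area = (32/2)·11.000²·sin(360°/32) = 377.69 mm²); the cube at (12, -2) (footprint 8.5×14) is included at this height (area 119.00 mm²); Taking the union: the regions partially overlap — summed areas 496.69 mm² minus the doubly-counted overlap 22.29 mm² gives 474.41 mm² — area = 474.41 mm². At z = 7.5: the cone is absent (z outside [0, 5.5]); the r=11 cylinder at (6, -4) contributes a regular 32-gon of circumradius 11 (area = (32/2)·11.000²·sin(360°/32) = 377.69 mm²); the cube at (12, -2) does not reach this height (z outside [0.5, 7]); Merging all regions: only the r=11 cylinder at (6, -4) is present, so the union is just that shape — area = 377.69 mm². Checking containment: the cross-section at z = 7.5 is a subset of the cross-section at z = 6.6.

entirely on top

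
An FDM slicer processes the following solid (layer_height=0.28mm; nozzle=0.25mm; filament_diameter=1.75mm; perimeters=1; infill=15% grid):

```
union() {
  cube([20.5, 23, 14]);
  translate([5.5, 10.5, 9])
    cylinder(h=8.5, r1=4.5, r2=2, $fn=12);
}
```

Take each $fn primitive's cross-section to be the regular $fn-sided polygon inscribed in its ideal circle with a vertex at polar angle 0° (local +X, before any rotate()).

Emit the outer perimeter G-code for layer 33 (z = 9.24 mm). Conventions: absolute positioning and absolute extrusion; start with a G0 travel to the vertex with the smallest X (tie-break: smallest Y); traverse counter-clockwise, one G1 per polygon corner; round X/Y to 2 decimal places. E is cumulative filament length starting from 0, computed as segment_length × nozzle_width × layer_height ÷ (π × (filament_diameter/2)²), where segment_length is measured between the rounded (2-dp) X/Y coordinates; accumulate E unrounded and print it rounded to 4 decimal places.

G0 X0.00 Y0.00 Z9.24
G1 X20.50 Y0.00 E0.5966
G1 X20.50 Y23.00 E1.2660
G1 X0.00 Y23.00 E1.8626
G1 X0.00 Y0.00 E2.5319

At z = 9.24 mm: the cube is present — its section is the full 20.5×23 rectangle; the cone at (5.5, 10.5): at t=0.028 of its height the radius interpolates to r₁+(r₂−r₁)t = 4.429, giving a regular 12-gon of that circumradius; Combining (union): the cone at (5.5, 10.5) lies entirely inside the 20.5×23 cube, so the union is just the 20.5×23 cube — 1 connected region. The outline is a single polygon with 4 vertices. Extrusion per mm of travel: 0.25 × 0.28 / (π × 0.875²) = 0.029103. Accumulating E over each segment gives final E = 2.5319.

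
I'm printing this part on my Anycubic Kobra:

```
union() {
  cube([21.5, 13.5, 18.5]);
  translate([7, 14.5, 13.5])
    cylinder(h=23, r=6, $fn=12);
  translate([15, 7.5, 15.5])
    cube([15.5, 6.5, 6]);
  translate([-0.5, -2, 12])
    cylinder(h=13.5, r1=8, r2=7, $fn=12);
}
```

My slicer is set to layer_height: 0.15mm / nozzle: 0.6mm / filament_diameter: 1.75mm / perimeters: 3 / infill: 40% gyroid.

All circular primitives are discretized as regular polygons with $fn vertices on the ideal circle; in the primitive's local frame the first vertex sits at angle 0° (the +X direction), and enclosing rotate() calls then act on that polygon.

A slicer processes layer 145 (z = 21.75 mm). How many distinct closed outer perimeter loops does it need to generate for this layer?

At z = 21.75 mm: the cube is not intersected at this z (z outside [0, 18.5]); the cylinder at (7, 14.5): section is a regular 12-gon, circumradius r=6; the cube at (15, 7.5) does not reach this height (z outside [15.5, 21.5]); the cone at (-0.5, -2) (r1=8→r2=7) has section circumradius 7.278 here — a regular 12-gon; Combining (union): the 2 present regions are separate (no shared area or edge), so areas and boundary lengths simply add and each stays a separate island — 2 connected regions. The result has 2 disconnected regions.

2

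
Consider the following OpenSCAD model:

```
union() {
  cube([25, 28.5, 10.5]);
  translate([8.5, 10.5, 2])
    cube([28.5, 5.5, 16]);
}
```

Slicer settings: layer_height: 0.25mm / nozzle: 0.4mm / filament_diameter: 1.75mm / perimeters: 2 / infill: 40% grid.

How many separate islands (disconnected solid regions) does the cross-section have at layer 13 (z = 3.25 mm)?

1

At z = 3.25 mm: the cube is present — its section is the full 25×28.5 rectangle; the cube at (8.5, 10.5) (footprint 28.5×5.5) is included at this height; Taking the union: the regions partially overlap (shared area 90.75 mm²), so overlapping operands fuse into one piece — 1 connected region. Overall, the cross-section is a single solid region. Island count = 1.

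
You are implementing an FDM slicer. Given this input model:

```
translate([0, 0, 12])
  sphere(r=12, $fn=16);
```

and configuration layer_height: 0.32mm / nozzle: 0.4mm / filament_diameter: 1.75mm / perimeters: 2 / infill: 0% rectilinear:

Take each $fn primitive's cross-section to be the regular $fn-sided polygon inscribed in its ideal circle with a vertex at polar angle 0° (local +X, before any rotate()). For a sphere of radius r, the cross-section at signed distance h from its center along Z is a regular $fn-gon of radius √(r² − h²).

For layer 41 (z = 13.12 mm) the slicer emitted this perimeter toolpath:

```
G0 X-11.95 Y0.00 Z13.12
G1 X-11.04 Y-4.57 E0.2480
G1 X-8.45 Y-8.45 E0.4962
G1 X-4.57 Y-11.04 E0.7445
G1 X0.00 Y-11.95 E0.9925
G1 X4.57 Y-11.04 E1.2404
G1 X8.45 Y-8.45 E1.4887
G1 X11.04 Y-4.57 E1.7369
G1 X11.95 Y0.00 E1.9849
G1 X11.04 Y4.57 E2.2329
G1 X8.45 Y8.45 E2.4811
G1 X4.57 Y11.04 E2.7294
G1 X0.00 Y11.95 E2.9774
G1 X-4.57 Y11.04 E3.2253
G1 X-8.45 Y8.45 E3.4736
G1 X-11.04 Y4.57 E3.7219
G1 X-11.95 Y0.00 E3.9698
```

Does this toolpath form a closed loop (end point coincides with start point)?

Start point (G0): (-11.95, 0.00). End point (last G1): the path returns to the start — closed.

yes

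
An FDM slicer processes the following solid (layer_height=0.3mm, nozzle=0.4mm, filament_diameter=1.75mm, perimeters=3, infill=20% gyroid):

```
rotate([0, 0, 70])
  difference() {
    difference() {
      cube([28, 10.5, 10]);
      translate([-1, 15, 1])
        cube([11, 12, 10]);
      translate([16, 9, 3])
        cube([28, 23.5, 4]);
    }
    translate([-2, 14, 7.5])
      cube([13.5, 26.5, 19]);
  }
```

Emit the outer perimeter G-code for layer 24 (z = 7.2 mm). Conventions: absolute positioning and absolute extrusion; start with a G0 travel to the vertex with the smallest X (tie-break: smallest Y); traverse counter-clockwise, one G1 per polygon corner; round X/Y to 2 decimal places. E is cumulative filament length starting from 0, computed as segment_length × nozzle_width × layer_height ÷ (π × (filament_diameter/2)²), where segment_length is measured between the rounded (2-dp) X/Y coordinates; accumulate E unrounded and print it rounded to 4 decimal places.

At z = 7.2 mm: the cube (footprint 28×10.5) is included at this height; the cube at (-1, 15) is present — its section is the full 11×12 rectangle; the cube at (16, 9) does not reach this height (z outside [3, 7]); Subtracting the remaining from the first: starting from the 28×10.5 cube, the 11×12 cube at (-1, 15) misses the remaining region (no effect) — 1 connected region; the cube at (-2, 14) is absent (z outside [7.5, 26.5]); Taking the first minus the rest: none of the subtracted shapes is present at this height, so the result so far is unchanged — 1 connected region; (whole slice rotated 70° about Z — lengths, areas and connectivity unchanged). The outline is a single polygon with 4 vertices. Extrusion per mm of travel: 0.4 × 0.3 / (π × 0.875²) = 0.049890. Accumulating E over each segment gives final E = 3.8418.

G0 X-9.87 Y3.59 Z7.20
G1 X0.00 Y0.00 E0.5240
G1 X9.58 Y26.31 E1.9209
G1 X-0.29 Y29.90 E2.4449
G1 X-9.87 Y3.59 E3.8418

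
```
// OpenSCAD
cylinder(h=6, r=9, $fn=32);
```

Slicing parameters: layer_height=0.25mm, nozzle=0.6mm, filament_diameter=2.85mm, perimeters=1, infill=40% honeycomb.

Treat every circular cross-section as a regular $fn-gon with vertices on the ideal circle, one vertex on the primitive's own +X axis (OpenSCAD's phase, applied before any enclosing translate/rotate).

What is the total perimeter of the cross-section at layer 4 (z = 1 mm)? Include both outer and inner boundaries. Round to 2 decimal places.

At z = 1 mm: the cylinder: section is a regular 32-gon, circumradius r=9 (perimeter = 2·32·9.000·sin(180°/32) = 56.46 mm). Overall, the cross-section is a single solid region. Total boundary length (outer) = 56.46 mm.

56.46 mm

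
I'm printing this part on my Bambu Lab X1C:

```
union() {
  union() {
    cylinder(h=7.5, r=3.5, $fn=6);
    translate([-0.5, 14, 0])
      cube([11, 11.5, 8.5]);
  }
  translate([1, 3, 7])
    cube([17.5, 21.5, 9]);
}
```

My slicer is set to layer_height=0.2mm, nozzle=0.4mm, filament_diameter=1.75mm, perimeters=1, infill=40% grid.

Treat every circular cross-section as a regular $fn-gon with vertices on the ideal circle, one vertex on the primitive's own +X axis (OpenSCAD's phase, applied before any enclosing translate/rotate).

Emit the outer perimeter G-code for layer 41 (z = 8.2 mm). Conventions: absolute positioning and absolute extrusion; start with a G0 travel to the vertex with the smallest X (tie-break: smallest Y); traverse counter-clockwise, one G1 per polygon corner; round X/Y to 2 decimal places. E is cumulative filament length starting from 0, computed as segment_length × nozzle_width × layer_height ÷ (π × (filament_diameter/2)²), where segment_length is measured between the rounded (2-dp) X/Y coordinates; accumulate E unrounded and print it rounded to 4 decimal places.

G0 X-0.50 Y14.00 Z8.20
G1 X1.00 Y14.00 E0.0499
G1 X1.00 Y3.00 E0.4158
G1 X18.50 Y3.00 E0.9978
G1 X18.50 Y24.50 E1.7129
G1 X10.50 Y24.50 E1.9790
G1 X10.50 Y25.50 E2.0122
G1 X-0.50 Y25.50 E2.3781
G1 X-0.50 Y14.00 E2.7606

At z = 8.2 mm: the cylinder is not intersected at this z (z outside [0, 7.5]); the 11×11.5 cube at (-0.5, 14) contributes its full rectangle; Merging all regions: only the 11×11.5 cube at (-0.5, 14) is present, so the union is just that shape — 1 connected region; the 17.5×21.5 cube at (1, 3) contributes its full rectangle; Merging all regions: the regions partially overlap (shared area 99.75 mm²), so overlapping operands fuse into one piece — 1 connected region. The outline is a single polygon with 8 vertices. Extrusion per mm of travel: 0.4 × 0.2 / (π × 0.875²) = 0.033260. Accumulating E over each segment gives final E = 2.7606.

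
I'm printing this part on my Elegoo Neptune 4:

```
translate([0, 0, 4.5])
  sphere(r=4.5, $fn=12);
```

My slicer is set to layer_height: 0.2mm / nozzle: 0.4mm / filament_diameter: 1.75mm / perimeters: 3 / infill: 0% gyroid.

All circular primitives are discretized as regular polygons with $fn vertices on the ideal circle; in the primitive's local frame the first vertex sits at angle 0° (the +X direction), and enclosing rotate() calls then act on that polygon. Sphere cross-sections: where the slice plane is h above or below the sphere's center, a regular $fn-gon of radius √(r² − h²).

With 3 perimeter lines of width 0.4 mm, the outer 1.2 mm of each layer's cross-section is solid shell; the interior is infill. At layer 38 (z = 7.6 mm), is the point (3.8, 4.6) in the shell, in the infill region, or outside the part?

outside

At z = 7.6 mm: the sphere: section is a regular 12-gon, circumradius = √(r²−h²) = √(4.5²−3.1²) = 3.262. Overall, the cross-section is a single solid region. The nearest boundary edge runs (2.82, 1.63)→(1.63, 2.82); distance from the point to it = 2.79 mm. The point is not inside any of the regions above, so it lies outside the cross-section (2.79 mm from the nearest boundary).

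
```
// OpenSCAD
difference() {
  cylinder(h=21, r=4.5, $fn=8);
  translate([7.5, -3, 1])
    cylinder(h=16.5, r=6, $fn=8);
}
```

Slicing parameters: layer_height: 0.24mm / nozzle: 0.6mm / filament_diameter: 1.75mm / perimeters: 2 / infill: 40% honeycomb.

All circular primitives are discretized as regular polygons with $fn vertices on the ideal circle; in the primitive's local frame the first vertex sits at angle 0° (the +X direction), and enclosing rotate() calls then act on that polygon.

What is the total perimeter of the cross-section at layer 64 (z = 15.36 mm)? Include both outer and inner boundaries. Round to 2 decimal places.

27.08 mm

At z = 15.36 mm: the r=4.5 cylinder gives a regular 8-gon of circumradius 4.5 (constant along its height) (perimeter = 2·8·4.500·sin(180°/8) = 27.55 mm); the r=6 cylinder at (7.5, -3) gives a regular 8-gon of circumradius 6 (constant along its height) (perimeter = 2·8·6.000·sin(180°/8) = 36.74 mm); After the difference (first − rest): starting from the r=4.5 cylinder, the r=6 cylinder at (7.5, -3) partially overlaps it — only the 7.67 mm² overlap (of its 101.82 mm²) is removed, clipping the outline — boundary = 27.08 mm. Overall, the cross-section is a single solid region. Total boundary length (outer) = 27.08 mm.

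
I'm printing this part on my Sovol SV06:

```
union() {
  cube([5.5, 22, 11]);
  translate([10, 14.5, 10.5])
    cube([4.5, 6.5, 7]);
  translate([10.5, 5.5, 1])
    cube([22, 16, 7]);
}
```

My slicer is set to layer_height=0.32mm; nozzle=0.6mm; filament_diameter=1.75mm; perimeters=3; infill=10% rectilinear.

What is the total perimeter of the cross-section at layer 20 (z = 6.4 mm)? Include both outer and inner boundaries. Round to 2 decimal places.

At z = 6.4 mm: the cube is present — its section is the full 5.5×22 rectangle (perimeter 55.00 mm); the cube at (10, 14.5) does not reach this height (z outside [10.5, 17.5]); the cube at (10.5, 5.5) (footprint 22×16) is included at this height (perimeter 76.00 mm); Taking the union: the 2 present regions are separate (no shared area or edge), so areas and boundary lengths simply add and each stays a separate island — boundary = 131.00 mm. Overall, the cross-section has 2 separate islands. Total boundary length (outer) = 131.00 mm.

131.00 mm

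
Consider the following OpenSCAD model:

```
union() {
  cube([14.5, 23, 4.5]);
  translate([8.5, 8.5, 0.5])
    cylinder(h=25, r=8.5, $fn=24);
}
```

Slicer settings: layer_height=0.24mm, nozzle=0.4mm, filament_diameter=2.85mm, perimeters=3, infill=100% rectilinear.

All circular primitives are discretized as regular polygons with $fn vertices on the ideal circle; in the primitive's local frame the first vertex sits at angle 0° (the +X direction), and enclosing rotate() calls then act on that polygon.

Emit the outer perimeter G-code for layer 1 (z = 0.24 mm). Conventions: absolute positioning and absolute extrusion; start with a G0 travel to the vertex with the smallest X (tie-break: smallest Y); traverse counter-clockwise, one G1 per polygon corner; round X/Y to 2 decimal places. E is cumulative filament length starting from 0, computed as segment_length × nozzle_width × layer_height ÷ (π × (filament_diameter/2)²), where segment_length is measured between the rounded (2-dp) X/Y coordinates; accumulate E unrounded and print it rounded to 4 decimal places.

At z = 0.24 mm: the cube (footprint 14.5×23) is included at this height; the cylinder at (8.5, 8.5) does not reach this height (z outside [0.5, 25.5]); Taking the union: only the 14.5×23 cube is present, so the union is just that shape — 1 connected region. The outline is a single polygon with 4 vertices. Extrusion per mm of travel: 0.4 × 0.24 / (π × 1.425²) = 0.015048. Accumulating E over each segment gives final E = 1.1286.

G0 X0.00 Y0.00 Z0.24
G1 X14.50 Y0.00 E0.2182
G1 X14.50 Y23.00 E0.5643
G1 X0.00 Y23.00 E0.7825
G1 X0.00 Y0.00 E1.1286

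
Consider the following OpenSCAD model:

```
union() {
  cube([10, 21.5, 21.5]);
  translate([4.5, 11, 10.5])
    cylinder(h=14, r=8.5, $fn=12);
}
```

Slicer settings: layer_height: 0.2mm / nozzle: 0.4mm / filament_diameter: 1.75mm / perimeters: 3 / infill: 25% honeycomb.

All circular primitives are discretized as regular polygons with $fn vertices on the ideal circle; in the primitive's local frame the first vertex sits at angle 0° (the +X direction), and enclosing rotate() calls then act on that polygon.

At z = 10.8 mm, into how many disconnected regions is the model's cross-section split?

1

At z = 10.8 mm: the cube (footprint 10×21.5) is included at this height; the r=8.5 cylinder at (4.5, 11) gives a regular 12-gon of circumradius 8.5 (constant along its height); Merging all regions: the regions partially overlap (shared area 155.28 mm²), so overlapping operands fuse into one piece — 1 connected region. The result has 1 disconnected region.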